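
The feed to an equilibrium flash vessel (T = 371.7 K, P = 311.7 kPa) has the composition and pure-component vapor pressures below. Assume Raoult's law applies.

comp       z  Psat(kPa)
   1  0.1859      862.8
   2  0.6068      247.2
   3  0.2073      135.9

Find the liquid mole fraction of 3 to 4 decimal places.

x_3 = 0.2272

Raoult's law: Kᵢ = Pᵢˢᵃᵗ/P = Pᵢˢᵃᵗ/311.7.
  K_1 = 862.8/311.7 = 2.768046, K_2 = 247.2/311.7 = 0.793070, K_3 = 135.9/311.7 = 0.435996
Iterate (Newton) starting at V/F = 0.49:
  V/F = 0.4900: g = -0.12519, g' = -0.3249 → V/F = 0.1047
  V/F = 0.1047: g = 0.02473, g' = -0.5154 → V/F = 0.1527
  V/F = 0.1527: g = 0.00121, g' = -0.4670 → V/F = 0.1553
Converged at V/F = 0.1553.
Compositions from xᵢ = zᵢ/(1+V/F(Kᵢ−1)), yᵢ = Kᵢxᵢ:
  1: x = 0.1459, y = 0.4037
  2: x = 0.6269, y = 0.4972
  3: x = 0.2272, y = 0.0991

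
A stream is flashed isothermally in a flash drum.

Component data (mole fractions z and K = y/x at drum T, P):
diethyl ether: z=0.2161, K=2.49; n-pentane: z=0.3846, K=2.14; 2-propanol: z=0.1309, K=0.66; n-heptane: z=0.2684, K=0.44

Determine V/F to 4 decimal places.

Rachford–Rice: g(V/F) = Σ zᵢ(Kᵢ−1)/(1+V/F(Kᵢ−1)) = 0.
g(0) = ΣzᵢKᵢ − 1 = 0.5656 and g(1) = 1 − Σzᵢ/Kᵢ = -0.0748, so a root lies in (0, 1).
Newton–Raphson from V/F = 0.5:
  V/F = 0.5000: g = 0.20141, g' = -0.5447 → V/F = 0.8698
  V/F = 0.8698: g = 0.00416, g' = -0.5675 → V/F = 0.8771
Converged at V/F = 0.8771.

V/F = 0.8771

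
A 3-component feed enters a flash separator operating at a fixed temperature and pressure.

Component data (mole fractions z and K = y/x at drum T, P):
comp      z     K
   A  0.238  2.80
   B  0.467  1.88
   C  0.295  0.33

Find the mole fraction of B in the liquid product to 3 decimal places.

x_B = 0.276

Material balance + equilibrium reduce to Σ zᵢ(Kᵢ−1)/(1+ψ(Kᵢ−1)) = 0.
Feasibility: ΣzᵢKᵢ = 1.642, Σzᵢ/Kᵢ = 1.227 — both > 1, two phases present.
Newton iteration, ψ⁰ = 0.5:
  ψ = 0.500: g = 0.2136, g' = -0.687 → ψ = 0.811
  ψ = 0.811: g = -0.0187, g' = -0.885 → ψ = 0.790
  ψ = 0.790: g = -0.0003, g' = -0.855 → ψ = 0.789
Converged at ψ = 0.789.
Compositions from xᵢ = zᵢ/(1+ψ(Kᵢ−1)), yᵢ = Kᵢxᵢ:
  A: x = 0.098, y = 0.275
  B: x = 0.276, y = 0.518
  C: x = 0.626, y = 0.207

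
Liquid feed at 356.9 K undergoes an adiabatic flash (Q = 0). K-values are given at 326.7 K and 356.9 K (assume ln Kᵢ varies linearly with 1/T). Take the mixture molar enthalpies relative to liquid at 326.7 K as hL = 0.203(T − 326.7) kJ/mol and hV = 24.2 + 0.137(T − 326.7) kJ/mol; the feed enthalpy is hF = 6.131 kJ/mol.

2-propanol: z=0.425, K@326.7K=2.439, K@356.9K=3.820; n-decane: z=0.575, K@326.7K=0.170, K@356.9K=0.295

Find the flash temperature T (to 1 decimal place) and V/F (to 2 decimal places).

T = 333.9 K, V/F = 0.20

Adiabatic flash: solve Rachford–Rice at each trial T, then check hF = ψ·hV(T) + (1−ψ)·hL(T).
  T = 326.7 K: K = (2.439, 0.170), RR gives ψ = 0.112, H_out = 2.722 kJ/mol
  T = 356.9 K: K = (3.820, 0.295), RR gives ψ = 0.399, H_out = 14.990 kJ/mol
  T = 341.8 K: K = (3.083, 0.227), RR gives ψ = 0.274, H_out = 9.412 kJ/mol
  T = 334.2 K: K = (2.747, 0.197), RR gives ψ = 0.200, H_out = 6.264 kJ/mol
  T = 330.4 K: K = (2.588, 0.183), RR gives ψ = 0.158, H_out = 4.538 kJ/mol
  T = 332.3 K: K = (2.667, 0.190), RR gives ψ = 0.180, H_out = 5.416 kJ/mol
Linear interpolation between T = 332.3 (H_out = 5.416) and T = 334.2 (H_out = 6.264) on hF = 6.131 gives T ≈ 333.9 K, at which ψ = 0.20.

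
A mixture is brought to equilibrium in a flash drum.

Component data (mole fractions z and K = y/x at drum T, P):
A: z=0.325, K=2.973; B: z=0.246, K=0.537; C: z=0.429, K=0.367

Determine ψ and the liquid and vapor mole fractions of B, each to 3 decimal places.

ψ = 0.225, x_B = 0.275, y_B = 0.147

Rachford–Rice: g(ψ) = Σ zᵢ(Kᵢ−1)/(1+ψ(Kᵢ−1)) = 0.
Feasibility: ΣzᵢKᵢ = 1.256, Σzᵢ/Kᵢ = 1.736 — both > 1, two phases present.
Iterate (Newton) starting at ψ = 0.5:
  ψ = 0.500: g = -0.2227, g' = -0.778 → ψ = 0.214
  ψ = 0.214: g = 0.0106, g' = -0.921 → ψ = 0.225
Converged at ψ = 0.225.
Compositions from xᵢ = zᵢ/(1+ψ(Kᵢ−1)), yᵢ = Kᵢxᵢ:
  A: x = 0.225, y = 0.669
  B: x = 0.275, y = 0.147
  C: x = 0.500, y = 0.184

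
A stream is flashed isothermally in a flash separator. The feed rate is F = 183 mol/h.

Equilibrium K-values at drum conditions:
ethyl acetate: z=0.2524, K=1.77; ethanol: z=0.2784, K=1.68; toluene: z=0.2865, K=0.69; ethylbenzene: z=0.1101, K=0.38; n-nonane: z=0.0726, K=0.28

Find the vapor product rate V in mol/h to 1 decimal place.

Iterate (Newton) starting at ψ = 0.5:
  ψ = 0.5000: g = -0.00411, g' = -0.3690 → ψ = 0.4889
  ψ = 0.4889: g = -0.00001, g' = -0.3665 → ψ = 0.4888
Converged at ψ = 0.4888.
Then V = ψ·F = 0.4888·183 = 89.5 mol/h and L = F − V = 93.5 mol/h.

V = 89.5 mol/h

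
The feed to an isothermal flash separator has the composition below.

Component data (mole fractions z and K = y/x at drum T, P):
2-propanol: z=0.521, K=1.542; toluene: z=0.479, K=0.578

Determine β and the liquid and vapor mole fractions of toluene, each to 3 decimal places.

Material balance + equilibrium reduce to Σ zᵢ(Kᵢ−1)/(1+β(Kᵢ−1)) = 0.
g(0) = ΣzᵢKᵢ − 1 = 0.080 and g(1) = 1 − Σzᵢ/Kᵢ = -0.167, so a root lies in (0, 1).
Newton iteration, β⁰ = 0.48:
  β = 0.480: g = -0.0294, g' = -0.231 → β = 0.352
  β = 0.352: g = -0.0004, g' = -0.226 → β = 0.351
Converged at β = 0.351.
Compositions from xᵢ = zᵢ/(1+β(Kᵢ−1)), yᵢ = Kᵢxᵢ:
  2-propanol: x = 0.438, y = 0.675
  toluene: x = 0.562, y = 0.325

β = 0.351, x_toluene = 0.562, y_toluene = 0.325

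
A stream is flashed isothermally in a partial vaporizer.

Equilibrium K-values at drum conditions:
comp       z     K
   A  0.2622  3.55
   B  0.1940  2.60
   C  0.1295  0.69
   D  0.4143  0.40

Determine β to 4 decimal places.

β = 0.5806

Newton iteration, β⁰ = 0.5:
  β = 0.5000: g = 0.06372, g' = -0.8045 → β = 0.5792
  β = 0.5792: g = 0.00113, g' = -0.7805 → β = 0.5806
Converged at β = 0.5806.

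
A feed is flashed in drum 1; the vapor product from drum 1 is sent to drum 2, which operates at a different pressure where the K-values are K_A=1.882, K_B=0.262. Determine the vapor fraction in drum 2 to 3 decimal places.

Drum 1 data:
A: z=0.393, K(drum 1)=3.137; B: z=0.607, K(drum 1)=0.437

V/F (drum 2) = 0.494

Drum 1:
Binary case is linear: z₁(K₁−1)(1+ψ₁(K₂−1)) + z₂(K₂−1)(1+ψ₁(K₁−1)) = 0
⇒ ψ₁ = [z₁(K₁−1)+z₂(K₂−1)] / [−(K₁−1)(K₂−1)] = 0.4981/1.2031 = 0.414
Drum-1 compositions:
  A: x = 0.209, y = 0.654
  B: x = 0.791, y = 0.346
Drum-2 feed = drum-1 vapor: z₂ = (0.6541, 0.3459).
Drum 2:
Rachford–Rice: g(ψ₂) = Σ zᵢ(Kᵢ−1)/(1+ψ₂(Kᵢ−1)) = 0.
g(0) = ΣzᵢKᵢ − 1 = 0.322 and g(1) = 1 − Σzᵢ/Kᵢ = -0.668, so a root lies in (0, 1).
Newton–Raphson from ψ₂ = 0.5:
  ψ₂ = 0.500: g = -0.0042, g' = -0.718 → ψ₂ = 0.494
Converged at ψ₂ = 0.494.
  A: x = 0.456, y = 0.857
  B: x = 0.544, y = 0.143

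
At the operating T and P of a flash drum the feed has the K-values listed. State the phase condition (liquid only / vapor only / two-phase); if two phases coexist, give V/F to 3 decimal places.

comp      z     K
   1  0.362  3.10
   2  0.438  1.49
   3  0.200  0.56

ΣzᵢKᵢ = 1.887; Σzᵢ/Kᵢ = 0.768.
Since Σzᵢ/Kᵢ < 1 the mixture is above its dew point — single vapor phase.

vapor only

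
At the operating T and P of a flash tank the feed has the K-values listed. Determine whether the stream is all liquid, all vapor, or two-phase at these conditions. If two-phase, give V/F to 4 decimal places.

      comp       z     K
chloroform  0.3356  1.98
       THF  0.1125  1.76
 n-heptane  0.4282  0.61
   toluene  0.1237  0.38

two-phase, V/F = 0.4052

ΣzᵢKᵢ = 1.1707; Σzᵢ/Kᵢ = 1.2609.
Both exceed 1, so a two-phase solution exists.
Rachford–Rice: g(ψ) = Σ zᵢ(Kᵢ−1)/(1+ψ(Kᵢ−1)) = 0.
Newton iteration, ψ⁰ = 0.52:
  ψ = 0.5200: g = -0.04352, g' = -0.3809 → ψ = 0.4057
  ψ = 0.4057: g = -0.00019, g' = -0.3798 → ψ = 0.4052
Converged at ψ = 0.4052.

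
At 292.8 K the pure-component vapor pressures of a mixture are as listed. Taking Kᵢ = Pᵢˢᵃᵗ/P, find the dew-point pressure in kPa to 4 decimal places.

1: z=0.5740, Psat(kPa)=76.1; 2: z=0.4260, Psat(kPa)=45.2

At the dew point ψ → 1, so Σzᵢ/Kᵢ = 1 with Kᵢ = Pᵢˢᵃᵗ/P ⇒ 1/P = Σzᵢ/Pᵢˢᵃᵗ.
1/P = 0.5740/76.1 + 0.4260/45.2 = 0.0169675 ⇒ P = 58.9363 kPa

Pdew = 58.9363 kPa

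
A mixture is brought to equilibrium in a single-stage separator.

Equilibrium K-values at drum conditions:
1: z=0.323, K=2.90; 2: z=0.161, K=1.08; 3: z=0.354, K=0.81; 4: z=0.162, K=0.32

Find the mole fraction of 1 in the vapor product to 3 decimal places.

y_1 = 0.410

Material balance + equilibrium reduce to Σ zᵢ(Kᵢ−1)/(1+β(Kᵢ−1)) = 0.
Check two-phase: ΣzᵢKᵢ = 1.449 > 1 and Σzᵢ/Kᵢ = 1.204 > 1, so g(0) = 0.449 > 0 and g(1) = -0.204 < 0.
Newton iteration, β⁰ = 0.5:
  β = 0.500: g = 0.0859, g' = -0.495 → β = 0.673
  β = 0.673: g = 0.0011, g' = -0.497 → β = 0.676
Converged at β = 0.676.
Compositions from xᵢ = zᵢ/(1+β(Kᵢ−1)), yᵢ = Kᵢxᵢ:
  1: x = 0.141, y = 0.410
  2: x = 0.153, y = 0.165
  3: x = 0.406, y = 0.329
  4: x = 0.300, y = 0.096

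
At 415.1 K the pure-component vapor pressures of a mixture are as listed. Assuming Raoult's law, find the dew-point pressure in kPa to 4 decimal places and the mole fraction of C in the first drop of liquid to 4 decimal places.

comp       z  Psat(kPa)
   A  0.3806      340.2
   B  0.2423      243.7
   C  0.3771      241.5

Pdew = 272.1459 kPa, x_C = 0.4250

At the dew point ψ → 1, so Σzᵢ/Kᵢ = 1 with Kᵢ = Pᵢˢᵃᵗ/P ⇒ 1/P = Σzᵢ/Pᵢˢᵃᵗ.
1/P = 0.3806/340.2 + 0.2423/243.7 + 0.3771/241.5 = 0.0036745 ⇒ P = 272.1459 kPa
xᵢ = zᵢP/Pᵢˢᵃᵗ ⇒ x_C = 0.3771·272.1459/241.5 = 0.4250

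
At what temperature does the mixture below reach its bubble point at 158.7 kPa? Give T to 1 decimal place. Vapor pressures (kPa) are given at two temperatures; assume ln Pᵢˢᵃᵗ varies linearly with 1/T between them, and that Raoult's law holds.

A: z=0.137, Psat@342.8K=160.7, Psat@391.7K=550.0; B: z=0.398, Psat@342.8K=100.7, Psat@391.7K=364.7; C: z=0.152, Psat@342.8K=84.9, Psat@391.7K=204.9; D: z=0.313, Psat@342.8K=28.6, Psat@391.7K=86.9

T = 367.2 K

Bubble-point temperature: ΣzᵢPᵢˢᵃᵗ(T) = P. Interpolate ln Pᵢˢᵃᵗ = aᵢ + bᵢ/T.
  T = 342.8 K: ΣzᵢPᵢˢᵃᵗ = 83.95 kPa
  T = 391.7 K: ΣzᵢPᵢˢᵃᵗ = 278.85 kPa
  T = 367.2 K: ΣzᵢPᵢˢᵃᵗ = 158.69 kPa
  T = 379.4 K: ΣzᵢPᵢˢᵃᵗ = 211.93 kPa
  T = 373.3 K: ΣzᵢPᵢˢᵃᵗ = 183.80 kPa
  T = 370.2 K: ΣzᵢPᵢˢᵃᵗ = 170.67 kPa
  T = 368.7 K: ΣzᵢPᵢˢᵃᵗ = 164.59 kPa
Interpolating between 367.2 K and 368.7 K gives T ≈ 367.2 K.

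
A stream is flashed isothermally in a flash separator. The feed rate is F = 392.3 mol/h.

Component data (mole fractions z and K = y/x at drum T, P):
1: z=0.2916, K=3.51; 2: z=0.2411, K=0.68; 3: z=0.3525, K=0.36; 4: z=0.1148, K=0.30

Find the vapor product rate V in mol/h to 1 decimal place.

Let ψ = V/F and solve Σ zᵢ(Kᵢ−1)/(1+ψ(Kᵢ−1)) = 0.
g(0) = ΣzᵢKᵢ − 1 = 0.3488 and g(1) = 1 − Σzᵢ/Kᵢ = -0.7995, so a root lies in (0, 1).
Newton iteration, ψ⁰ = 0.36:
  ψ = 0.3600: g = -0.10328, g' = -0.8828 → ψ = 0.2430
  ψ = 0.2430: g = 0.00698, g' = -1.0219 → ψ = 0.2498
  ψ = 0.2498: g = 0.00004, g' = -1.0103 → ψ = 0.2499
Converged at ψ = 0.2499.
Then V = ψ·F = 0.2499·392.3 = 98.0 mol/h and L = F − V = 294.3 mol/h.

V = 98.0 mol/h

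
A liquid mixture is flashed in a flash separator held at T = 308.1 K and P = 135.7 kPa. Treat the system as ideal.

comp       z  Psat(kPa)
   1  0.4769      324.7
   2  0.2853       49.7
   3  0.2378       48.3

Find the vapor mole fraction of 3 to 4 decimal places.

y_3 = 0.1113

Raoult's law: Kᵢ = Pᵢˢᵃᵗ/P = Pᵢˢᵃᵗ/135.7.
  K_1 = 324.7/135.7 = 2.392778, K_2 = 49.7/135.7 = 0.366249, K_3 = 48.3/135.7 = 0.355932
Let β = V/F and solve Σ zᵢ(Kᵢ−1)/(1+β(Kᵢ−1)) = 0.
Check two-phase: ΣzᵢKᵢ = 1.3302 > 1 and Σzᵢ/Kᵢ = 1.6464 > 1, so g(0) = 0.3302 > 0 and g(1) = -0.6464 < 0.
Newton iteration, β⁰ = 0.5:
  β = 0.5000: g = -0.09904, g' = -0.7816 → β = 0.3733
  β = 0.3733: g = -0.00146, g' = -0.7680 → β = 0.3714
Converged at β = 0.3714.
Compositions from xᵢ = zᵢ/(1+β(Kᵢ−1)), yᵢ = Kᵢxᵢ:
  1: x = 0.3143, y = 0.7521
  2: x = 0.3731, y = 0.1367
  3: x = 0.3126, y = 0.1113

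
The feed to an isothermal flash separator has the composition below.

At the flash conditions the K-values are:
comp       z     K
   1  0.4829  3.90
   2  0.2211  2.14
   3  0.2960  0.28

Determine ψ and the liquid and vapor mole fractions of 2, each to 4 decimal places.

Let ψ = V/F and solve Σ zᵢ(Kᵢ−1)/(1+ψ(Kᵢ−1)) = 0.
g(0) = ΣzᵢKᵢ − 1 = 1.4393 and g(1) = 1 − Σzᵢ/Kᵢ = -0.2843, so a root lies in (0, 1).
Iterate (Newton) starting at ψ = 0.5:
  ψ = 0.5000: g = 0.39914, g' = -1.1678 → ψ = 0.8418
  ψ = 0.8418: g = -0.00546, g' = -1.4067 → ψ = 0.8379
Converged at ψ = 0.8379.
Compositions from xᵢ = zᵢ/(1+ψ(Kᵢ−1)), yᵢ = Kᵢxᵢ:
  1: x = 0.1408, y = 0.5491
  2: x = 0.1131, y = 0.2420
  3: x = 0.7461, y = 0.2089

ψ = 0.8379, x_2 = 0.1131, y_2 = 0.2420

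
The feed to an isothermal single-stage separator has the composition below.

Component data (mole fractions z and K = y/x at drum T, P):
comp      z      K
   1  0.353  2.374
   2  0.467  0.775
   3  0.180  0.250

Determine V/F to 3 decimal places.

V/F = 0.409

Material balance + equilibrium reduce to Σ zᵢ(Kᵢ−1)/(1+V/F(Kᵢ−1)) = 0.
Feasibility: ΣzᵢKᵢ = 1.245, Σzᵢ/Kᵢ = 1.471 — both > 1, two phases present.
Iterate (Newton) starting at V/F = 0.5:
  V/F = 0.500: g = -0.0469, g' = -0.523 → V/F = 0.410
  V/F = 0.410: g = -0.0007, g' = -0.512 → V/F = 0.409
Converged at V/F = 0.409.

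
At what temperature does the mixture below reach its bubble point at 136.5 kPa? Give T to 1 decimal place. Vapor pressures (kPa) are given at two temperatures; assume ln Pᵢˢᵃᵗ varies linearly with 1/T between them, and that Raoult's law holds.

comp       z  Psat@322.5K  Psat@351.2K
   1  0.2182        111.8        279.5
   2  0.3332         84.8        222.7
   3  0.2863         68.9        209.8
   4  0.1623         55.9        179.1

T = 336.5 K

Bubble-point temperature: ΣzᵢPᵢˢᵃᵗ(T) = P. Interpolate ln Pᵢˢᵃᵗ = aᵢ + bᵢ/T.
  T = 322.5 K: ΣzᵢPᵢˢᵃᵗ = 81.45 kPa
  T = 351.2 K: ΣzᵢPᵢˢᵃᵗ = 224.32 kPa
  T = 336.9 K: ΣzᵢPᵢˢᵃᵗ = 138.21 kPa
  T = 329.7 K: ΣzᵢPᵢˢᵃᵗ = 106.68 kPa
  T = 333.3 K: ΣzᵢPᵢˢᵃᵗ = 121.59 kPa
  T = 335.1 K: ΣzᵢPᵢˢᵃᵗ = 129.68 kPa
Interpolating between 335.1 K and 336.9 K gives T ≈ 336.5 K.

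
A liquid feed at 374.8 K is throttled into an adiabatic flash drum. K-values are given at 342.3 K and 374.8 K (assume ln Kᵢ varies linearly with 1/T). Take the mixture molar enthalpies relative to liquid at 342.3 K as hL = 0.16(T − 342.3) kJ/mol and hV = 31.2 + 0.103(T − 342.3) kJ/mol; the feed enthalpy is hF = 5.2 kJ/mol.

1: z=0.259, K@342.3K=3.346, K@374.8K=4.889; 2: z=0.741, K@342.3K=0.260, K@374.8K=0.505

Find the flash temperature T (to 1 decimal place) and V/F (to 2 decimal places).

Adiabatic flash: solve Rachford–Rice at each trial T, then check hF = ψ·hV(T) + (1−ψ)·hL(T).
  T = 342.3 K: K = (3.346, 0.260), RR gives ψ = 0.034, H_out = 1.065 kJ/mol
  T = 374.8 K: K = (4.889, 0.505), RR gives ψ = 0.333, H_out = 14.964 kJ/mol
  T = 358.6 K: K = (4.082, 0.368), RR gives ψ = 0.170, H_out = 7.739 kJ/mol
  T = 350.5 K: K = (3.706, 0.311), RR gives ψ = 0.102, H_out = 4.450 kJ/mol
  T = 354.6 K: K = (3.894, 0.339), RR gives ψ = 0.136, H_out = 6.111 kJ/mol
  T = 352.6 K: K = (3.802, 0.325), RR gives ψ = 0.119, H_out = 5.301 kJ/mol
  T = 351.6 K: K = (3.756, 0.318), RR gives ψ = 0.111, H_out = 4.896 kJ/mol
  T = 352.1 K: K = (3.779, 0.322), RR gives ψ = 0.115, H_out = 5.099 kJ/mol
  T = 352.4 K: K = (3.793, 0.324), RR gives ψ = 0.118, H_out = 5.220 kJ/mol
  T = 352.2 K: K = (3.784, 0.322), RR gives ψ = 0.116, H_out = 5.139 kJ/mol
  T = 352.3 K: K = (3.788, 0.323), RR gives ψ = 0.117, H_out = 5.180 kJ/mol
Continuing to bisect between 352.3 K and 352.4 K converges to T = 352.3 K, at which ψ = 0.12.

T = 352.3 K, V/F = 0.12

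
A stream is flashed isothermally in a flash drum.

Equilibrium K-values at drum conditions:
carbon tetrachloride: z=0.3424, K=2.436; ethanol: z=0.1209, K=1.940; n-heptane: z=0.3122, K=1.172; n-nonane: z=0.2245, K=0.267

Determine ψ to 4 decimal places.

Rachford–Rice: g(ψ) = Σ zᵢ(Kᵢ−1)/(1+ψ(Kᵢ−1)) = 0.
Feasibility: ΣzᵢKᵢ = 1.4945, Σzᵢ/Kᵢ = 1.3101 — both > 1, two phases present.
Newton iteration, ψ⁰ = 0.5:
  ψ = 0.5000: g = 0.15319, g' = -0.5970 → ψ = 0.7566
  ψ = 0.7566: g = -0.01986, g' = -0.8139 → ψ = 0.7322
  ψ = 0.7322: g = -0.00049, g' = -0.7745 → ψ = 0.7315
Converged at ψ = 0.7315.

ψ = 0.7315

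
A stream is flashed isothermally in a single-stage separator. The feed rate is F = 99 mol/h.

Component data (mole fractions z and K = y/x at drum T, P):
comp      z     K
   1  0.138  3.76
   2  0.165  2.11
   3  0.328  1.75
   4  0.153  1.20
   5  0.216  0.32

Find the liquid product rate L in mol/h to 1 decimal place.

Material balance + equilibrium reduce to Σ zᵢ(Kᵢ−1)/(1+ψ(Kᵢ−1)) = 0.
Check two-phase: ΣzᵢKᵢ = 1.694 > 1 and Σzᵢ/Kᵢ = 1.105 > 1, so g(0) = 0.694 > 0 and g(1) = -0.105 < 0.
Newton iteration, ψ⁰ = 0.54:
  ψ = 0.540: g = 0.2380, g' = -0.597 → ψ = 0.939
  ψ = 0.939: g = -0.0403, g' = -0.962 → ψ = 0.897
  ψ = 0.897: g = -0.0021, g' = -0.865 → ψ = 0.894
Converged at ψ = 0.894.
Then V = ψ·F = 0.8944·99 = 88.5 mol/h and L = F − V = 10.5 mol/h.

L = 10.5 mol/h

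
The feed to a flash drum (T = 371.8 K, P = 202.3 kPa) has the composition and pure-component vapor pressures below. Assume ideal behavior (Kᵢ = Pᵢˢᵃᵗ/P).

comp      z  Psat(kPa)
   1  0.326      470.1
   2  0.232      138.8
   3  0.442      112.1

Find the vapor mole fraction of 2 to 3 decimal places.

Raoult's law: Kᵢ = Pᵢˢᵃᵗ/P = Pᵢˢᵃᵗ/202.3.
  K_1 = 470.1/202.3 = 2.32378, K_2 = 138.8/202.3 = 0.68611, K_3 = 112.1/202.3 = 0.55413
Newton–Raphson from ψ = 0.48:
  ψ = 0.480: g = -0.0726, g' = -0.388 → ψ = 0.293
  ψ = 0.293: g = 0.0042, g' = -0.441 → ψ = 0.302
Converged at ψ = 0.302.
Compositions from xᵢ = zᵢ/(1+ψ(Kᵢ−1)), yᵢ = Kᵢxᵢ:
  1: x = 0.233, y = 0.541
  2: x = 0.256, y = 0.176
  3: x = 0.511, y = 0.283

y_2 = 0.176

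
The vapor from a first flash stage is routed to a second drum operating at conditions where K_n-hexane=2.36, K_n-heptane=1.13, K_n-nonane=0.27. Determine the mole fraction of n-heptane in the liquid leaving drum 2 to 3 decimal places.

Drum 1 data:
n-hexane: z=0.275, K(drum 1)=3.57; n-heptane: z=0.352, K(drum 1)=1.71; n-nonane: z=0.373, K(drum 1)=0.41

Drum 1:
Let ψ₁ = V/F and solve Σ zᵢ(Kᵢ−1)/(1+ψ₁(Kᵢ−1)) = 0.
g(0) = ΣzᵢKᵢ − 1 = 0.737 and g(1) = 1 − Σzᵢ/Kᵢ = -0.193, so a root lies in (0, 1).
Newton–Raphson from ψ₁ = 0.5:
  ψ₁ = 0.500: g = 0.1816, g' = -0.706 → ψ₁ = 0.757
  ψ₁ = 0.757: g = 0.0046, g' = -0.709 → ψ₁ = 0.764
Converged at ψ₁ = 0.764.
Drum-1 compositions:
  n-hexane: x = 0.093, y = 0.331
  n-heptane: x = 0.228, y = 0.390
  n-nonane: x = 0.679, y = 0.278
Drum-2 feed = drum-1 vapor: z₂ = (0.3313, 0.3903, 0.2784).
Drum 2:
Let ψ₂ = V/F and solve Σ zᵢ(Kᵢ−1)/(1+ψ₂(Kᵢ−1)) = 0.
Feasibility: ΣzᵢKᵢ = 1.298, Σzᵢ/Kᵢ = 1.517 — both > 1, two phases present.
Iterate (Newton) starting at ψ₂ = 0.41:
  ψ₂ = 0.410: g = 0.0475, g' = -0.561 → ψ₂ = 0.495
  ψ₂ = 0.495: g = -0.0010, g' = -0.588 → ψ₂ = 0.493
Converged at ψ₂ = 0.493.
  n-hexane: x = 0.198, y = 0.468
  n-heptane: x = 0.367, y = 0.414
  n-nonane: x = 0.435, y = 0.117

x_n-heptane (drum 2) = 0.367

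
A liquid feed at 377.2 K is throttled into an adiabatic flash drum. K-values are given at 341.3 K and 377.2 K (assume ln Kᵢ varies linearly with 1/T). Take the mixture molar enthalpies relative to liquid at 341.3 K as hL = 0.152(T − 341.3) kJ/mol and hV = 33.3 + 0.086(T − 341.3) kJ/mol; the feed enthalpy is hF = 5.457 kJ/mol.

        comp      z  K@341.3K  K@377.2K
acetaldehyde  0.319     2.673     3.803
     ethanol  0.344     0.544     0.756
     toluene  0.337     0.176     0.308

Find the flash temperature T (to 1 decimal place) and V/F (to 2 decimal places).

Adiabatic flash: solve Rachford–Rice at each trial T, then check hF = ψ·hV(T) + (1−ψ)·hL(T).
  T = 341.3 K: K = (2.673, 0.544, 0.176), RR gives ψ = 0.090, H_out = 3.008 kJ/mol
  T = 377.2 K: K = (3.803, 0.756, 0.308), RR gives ψ = 0.407, H_out = 18.040 kJ/mol
  T = 359.2 K: K = (3.215, 0.646, 0.236), RR gives ψ = 0.253, H_out = 10.846 kJ/mol
  T = 350.2 K: K = (2.937, 0.594, 0.204), RR gives ψ = 0.175, H_out = 7.065 kJ/mol
  T = 345.8 K: K = (2.805, 0.569, 0.190), RR gives ψ = 0.134, H_out = 5.110 kJ/mol
  T = 348.0 K: K = (2.871, 0.581, 0.197), RR gives ψ = 0.155, H_out = 6.098 kJ/mol
Linear interpolation between T = 345.8 (H_out = 5.110) and T = 348.0 (H_out = 6.098) on hF = 5.457 gives T ≈ 346.6 K, at which ψ = 0.14.

T = 346.6 K, V/F = 0.14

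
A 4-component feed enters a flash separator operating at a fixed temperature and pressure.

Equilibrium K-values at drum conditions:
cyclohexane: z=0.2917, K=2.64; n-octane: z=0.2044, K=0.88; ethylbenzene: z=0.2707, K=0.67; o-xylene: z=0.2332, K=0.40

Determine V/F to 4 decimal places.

V/F = 0.3504

Material balance + equilibrium reduce to Σ zᵢ(Kᵢ−1)/(1+V/F(Kᵢ−1)) = 0.
Check two-phase: ΣzᵢKᵢ = 1.2246 > 1 and Σzᵢ/Kᵢ = 1.3298 > 1, so g(0) = 0.2246 > 0 and g(1) = -0.3298 < 0.
Newton–Raphson from V/F = 0.37:
  V/F = 0.3700: g = -0.00954, g' = -0.4841 → V/F = 0.3503
  V/F = 0.3503: g = 0.00008, g' = -0.4920 → V/F = 0.3504
Converged at V/F = 0.3504.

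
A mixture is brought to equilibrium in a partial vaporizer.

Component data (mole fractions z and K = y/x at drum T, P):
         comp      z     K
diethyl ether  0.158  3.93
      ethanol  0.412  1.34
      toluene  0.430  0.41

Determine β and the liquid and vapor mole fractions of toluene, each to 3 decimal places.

Let β = V/F and solve Σ zᵢ(Kᵢ−1)/(1+β(Kᵢ−1)) = 0.
Check two-phase: ΣzᵢKᵢ = 1.349 > 1 and Σzᵢ/Kᵢ = 1.396 > 1, so g(0) = 0.349 > 0 and g(1) = -0.396 < 0.
Newton iteration, β⁰ = 0.46:
  β = 0.460: g = -0.0299, g' = -0.564 → β = 0.407
  β = 0.407: g = 0.0003, g' = -0.578 → β = 0.408
Converged at β = 0.408.
Compositions from xᵢ = zᵢ/(1+β(Kᵢ−1)), yᵢ = Kᵢxᵢ:
  diethyl ether: x = 0.072, y = 0.283
  ethanol: x = 0.362, y = 0.485
  toluene: x = 0.566, y = 0.232

β = 0.408, x_toluene = 0.566, y_toluene = 0.232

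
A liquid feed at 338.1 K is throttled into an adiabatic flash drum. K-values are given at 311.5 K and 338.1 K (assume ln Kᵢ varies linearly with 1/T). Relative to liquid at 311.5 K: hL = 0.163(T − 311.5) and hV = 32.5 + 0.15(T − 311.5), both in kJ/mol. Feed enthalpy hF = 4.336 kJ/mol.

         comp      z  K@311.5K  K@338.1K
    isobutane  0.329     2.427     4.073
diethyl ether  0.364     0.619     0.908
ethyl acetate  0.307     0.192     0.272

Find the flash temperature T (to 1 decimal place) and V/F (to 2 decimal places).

Adiabatic flash: solve Rachford–Rice at each trial T, then check hF = ψ·hV(T) + (1−ψ)·hL(T).
  T = 311.5 K: K = (2.427, 0.619, 0.192), RR gives ψ = 0.096, H_out = 3.122 kJ/mol
  T = 338.1 K: K = (4.073, 0.908, 0.272), RR gives ψ = 0.514, H_out = 20.851 kJ/mol
  T = 324.8 K: K = (3.178, 0.756, 0.230), RR gives ψ = 0.334, H_out = 12.956 kJ/mol
  T = 318.1 K: K = (2.782, 0.685, 0.210), RR gives ψ = 0.225, H_out = 8.379 kJ/mol
  T = 314.8 K: K = (2.600, 0.651, 0.201), RR gives ψ = 0.164, H_out = 5.870 kJ/mol
  T = 313.1 K: K = (2.510, 0.635, 0.196), RR gives ψ = 0.130, H_out = 4.489 kJ/mol
Linear interpolation between T = 311.5 (H_out = 3.122) and T = 313.1 (H_out = 4.489) on hF = 4.336 gives T ≈ 312.9 K, at which ψ = 0.13.

T = 312.9 K, V/F = 0.13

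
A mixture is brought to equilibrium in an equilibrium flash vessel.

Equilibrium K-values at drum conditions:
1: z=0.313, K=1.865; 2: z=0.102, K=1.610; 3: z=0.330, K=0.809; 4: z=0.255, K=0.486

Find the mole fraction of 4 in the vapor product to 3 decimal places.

y_4 = 0.163

Iterate (Newton) starting at ψ = 0.58:
  ψ = 0.580: g = -0.0314, g' = -0.277 → ψ = 0.467
  ψ = 0.467: g = -0.0003, g' = -0.273 → ψ = 0.466
Converged at ψ = 0.466.
Compositions from xᵢ = zᵢ/(1+ψ(Kᵢ−1)), yᵢ = Kᵢxᵢ:
  1: x = 0.223, y = 0.416
  2: x = 0.079, y = 0.128
  3: x = 0.362, y = 0.293
  4: x = 0.335, y = 0.163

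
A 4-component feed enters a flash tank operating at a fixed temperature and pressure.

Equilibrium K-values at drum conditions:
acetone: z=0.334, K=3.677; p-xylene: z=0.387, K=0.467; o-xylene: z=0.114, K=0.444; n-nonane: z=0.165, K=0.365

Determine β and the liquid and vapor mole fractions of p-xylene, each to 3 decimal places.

β = 0.344, x_p-xylene = 0.474, y_p-xylene = 0.221

Let β = V/F and solve Σ zᵢ(Kᵢ−1)/(1+β(Kᵢ−1)) = 0.
g(0) = ΣzᵢKᵢ − 1 = 0.520 and g(1) = 1 − Σzᵢ/Kᵢ = -0.628, so a root lies in (0, 1).
Iterate (Newton) starting at β = 0.5:
  β = 0.500: g = -0.1402, g' = -0.852 → β = 0.336
  β = 0.336: g = 0.0087, g' = -0.988 → β = 0.344
Converged at β = 0.344.
Compositions from xᵢ = zᵢ/(1+β(Kᵢ−1)), yᵢ = Kᵢxᵢ:
  acetone: x = 0.174, y = 0.639
  p-xylene: x = 0.474, y = 0.221
  o-xylene: x = 0.141, y = 0.063
  n-nonane: x = 0.211, y = 0.077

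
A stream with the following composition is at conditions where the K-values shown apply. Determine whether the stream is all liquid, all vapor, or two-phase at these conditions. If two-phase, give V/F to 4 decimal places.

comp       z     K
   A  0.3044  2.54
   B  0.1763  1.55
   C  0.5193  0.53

two-phase, V/F = 0.5480

ΣzᵢKᵢ = 1.3217; Σzᵢ/Kᵢ = 1.2134.
Both exceed 1, so a two-phase solution exists.
Let ψ = V/F and solve Σ zᵢ(Kᵢ−1)/(1+ψ(Kᵢ−1)) = 0.
Newton iteration, ψ⁰ = 0.5:
  ψ = 0.5000: g = 0.02185, g' = -0.4593 → ψ = 0.5476
  ψ = 0.5476: g = 0.00019, g' = -0.4520 → ψ = 0.5480
Converged at ψ = 0.5480.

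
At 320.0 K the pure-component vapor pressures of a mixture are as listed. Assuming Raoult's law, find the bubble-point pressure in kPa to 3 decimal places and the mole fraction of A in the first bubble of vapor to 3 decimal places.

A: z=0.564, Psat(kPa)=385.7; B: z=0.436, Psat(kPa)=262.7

Pbub = 332.072 kPa, y_A = 0.655

At the bubble point ψ → 0, so ΣzᵢKᵢ = 1 with Kᵢ = Pᵢˢᵃᵗ/P ⇒ P = ΣzᵢPᵢˢᵃᵗ.
P = 0.564·385.7 + 0.436·262.7 = 332.072 kPa
yᵢ = zᵢPᵢˢᵃᵗ/P ⇒ y_A = 0.564·385.7/332.072 = 0.655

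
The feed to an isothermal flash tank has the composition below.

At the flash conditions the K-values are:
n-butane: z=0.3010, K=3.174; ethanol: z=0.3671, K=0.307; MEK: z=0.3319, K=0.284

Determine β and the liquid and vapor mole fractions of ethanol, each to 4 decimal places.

Material balance + equilibrium reduce to Σ zᵢ(Kᵢ−1)/(1+β(Kᵢ−1)) = 0.
g(0) = ΣzᵢKᵢ − 1 = 0.1623 and g(1) = 1 − Σzᵢ/Kᵢ = -1.4593, so a root lies in (0, 1).
Newton iteration, β⁰ = 0.49:
  β = 0.4900: g = -0.43443, g' = -1.1415 → β = 0.1094
  β = 0.1094: g = -0.00449, g' = -1.3351 → β = 0.1061
Converged at β = 0.1061.
Compositions from xᵢ = zᵢ/(1+β(Kᵢ−1)), yᵢ = Kᵢxᵢ:
  n-butane: x = 0.2446, y = 0.7764
  ethanol: x = 0.3962, y = 0.1216
  MEK: x = 0.3592, y = 0.1020

β = 0.1061, x_ethanol = 0.3962, y_ethanol = 0.1216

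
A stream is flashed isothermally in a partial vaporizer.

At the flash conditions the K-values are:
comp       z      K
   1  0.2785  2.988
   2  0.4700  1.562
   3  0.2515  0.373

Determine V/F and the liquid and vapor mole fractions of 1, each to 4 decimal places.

Material balance + equilibrium reduce to Σ zᵢ(Kᵢ−1)/(1+V/F(Kᵢ−1)) = 0.
Check two-phase: ΣzᵢKᵢ = 1.6601 > 1 and Σzᵢ/Kᵢ = 1.0684 > 1, so g(0) = 0.6601 > 0 and g(1) = -0.0684 < 0.
Newton–Raphson from V/F = 0.58:
  V/F = 0.5800: g = 0.20855, g' = -0.5660 → V/F = 0.9484
  V/F = 0.9484: g = -0.02486, g' = -0.7972 → V/F = 0.9172
  V/F = 0.9172: g = -0.00075, g' = -0.7504 → V/F = 0.9162
Converged at V/F = 0.9162.
Compositions from xᵢ = zᵢ/(1+V/F(Kᵢ−1)), yᵢ = Kᵢxᵢ:
  1: x = 0.0987, y = 0.2949
  2: x = 0.3102, y = 0.4846
  3: x = 0.5910, y = 0.2205

V/F = 0.9162, x_1 = 0.0987, y_1 = 0.2949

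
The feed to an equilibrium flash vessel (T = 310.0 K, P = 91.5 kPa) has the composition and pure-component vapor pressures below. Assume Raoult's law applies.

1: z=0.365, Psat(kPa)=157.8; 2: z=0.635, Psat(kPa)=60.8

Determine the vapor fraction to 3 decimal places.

Raoult's law: Kᵢ = Pᵢˢᵃᵗ/P = Pᵢˢᵃᵗ/91.5.
  K_1 = 157.8/91.5 = 1.72459, K_2 = 60.8/91.5 = 0.66448
Binary case is linear: z₁(K₁−1)(1+ψ(K₂−1)) + z₂(K₂−1)(1+ψ(K₁−1)) = 0
⇒ ψ = [z₁(K₁−1)+z₂(K₂−1)] / [−(K₁−1)(K₂−1)] = 0.0514/0.2431 = 0.212

ψ = 0.212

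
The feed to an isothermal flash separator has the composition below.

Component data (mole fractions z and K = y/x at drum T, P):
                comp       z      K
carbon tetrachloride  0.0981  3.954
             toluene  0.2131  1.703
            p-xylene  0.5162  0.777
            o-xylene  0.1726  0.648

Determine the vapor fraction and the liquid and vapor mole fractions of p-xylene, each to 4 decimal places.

ψ = 0.5999, x_p-xylene = 0.5959, y_p-xylene = 0.4630

Iterate (Newton) starting at ψ = 0.61:
  ψ = 0.6100: g = -0.00233, g' = -0.2297 → ψ = 0.5998
  ψ = 0.5998: g = 0.00001, g' = -0.2321 → ψ = 0.5999
Converged at ψ = 0.5999.
Compositions from xᵢ = zᵢ/(1+ψ(Kᵢ−1)), yᵢ = Kᵢxᵢ:
  carbon tetrachloride: x = 0.0354, y = 0.1399
  toluene: x = 0.1499, y = 0.2553
  p-xylene: x = 0.5959, y = 0.4630
  o-xylene: x = 0.2188, y = 0.1418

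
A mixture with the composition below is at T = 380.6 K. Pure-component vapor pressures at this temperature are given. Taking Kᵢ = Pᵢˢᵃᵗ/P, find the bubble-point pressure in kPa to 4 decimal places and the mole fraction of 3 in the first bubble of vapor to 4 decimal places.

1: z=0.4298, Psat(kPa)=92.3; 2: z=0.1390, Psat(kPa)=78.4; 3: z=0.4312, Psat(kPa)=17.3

Pbub = 58.0279 kPa, y_3 = 0.1286

At the bubble point ψ → 0, so ΣzᵢKᵢ = 1 with Kᵢ = Pᵢˢᵃᵗ/P ⇒ P = ΣzᵢPᵢˢᵃᵗ.
P = 0.4298·92.3 + 0.1390·78.4 + 0.4312·17.3 = 58.0279 kPa
yᵢ = zᵢPᵢˢᵃᵗ/P ⇒ y_3 = 0.4312·17.3/58.0279 = 0.1286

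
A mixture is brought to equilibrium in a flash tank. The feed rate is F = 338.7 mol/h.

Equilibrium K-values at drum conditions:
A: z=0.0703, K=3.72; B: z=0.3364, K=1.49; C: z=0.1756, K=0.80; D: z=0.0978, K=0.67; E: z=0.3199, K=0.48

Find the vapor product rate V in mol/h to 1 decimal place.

Material balance + equilibrium reduce to Σ zᵢ(Kᵢ−1)/(1+ψ(Kᵢ−1)) = 0.
Check two-phase: ΣzᵢKᵢ = 1.1223 > 1 and Σzᵢ/Kᵢ = 1.2766 > 1, so g(0) = 0.1223 > 0 and g(1) = -0.2766 < 0.
Newton iteration, ψ⁰ = 0.39:
  ψ = 0.3900: g = -0.05262, g' = -0.3378 → ψ = 0.2342
  ψ = 0.2342: g = 0.00343, g' = -0.3915 → ψ = 0.2430
Converged at ψ = 0.2430.
Then V = ψ·F = 0.2430·338.7 = 82.3 mol/h and L = F − V = 256.4 mol/h.

V = 82.3 mol/h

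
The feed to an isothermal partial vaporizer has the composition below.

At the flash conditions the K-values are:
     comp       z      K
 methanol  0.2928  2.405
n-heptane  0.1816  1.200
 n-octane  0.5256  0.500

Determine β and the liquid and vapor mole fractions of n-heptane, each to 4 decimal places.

β = 0.3309, x_n-heptane = 0.1703, y_n-heptane = 0.2044

Let β = V/F and solve Σ zᵢ(Kᵢ−1)/(1+β(Kᵢ−1)) = 0.
Check two-phase: ΣzᵢKᵢ = 1.1849 > 1 and Σzᵢ/Kᵢ = 1.3243 > 1, so g(0) = 0.1849 > 0 and g(1) = -0.3243 < 0.
Newton iteration, β⁰ = 0.4:
  β = 0.4000: g = -0.03150, g' = -0.4484 → β = 0.3298
  β = 0.3298: g = 0.00052, g' = -0.4647 → β = 0.3309
Converged at β = 0.3309.
Compositions from xᵢ = zᵢ/(1+β(Kᵢ−1)), yᵢ = Kᵢxᵢ:
  methanol: x = 0.1999, y = 0.4807
  n-heptane: x = 0.1703, y = 0.2044
  n-octane: x = 0.6298, y = 0.3149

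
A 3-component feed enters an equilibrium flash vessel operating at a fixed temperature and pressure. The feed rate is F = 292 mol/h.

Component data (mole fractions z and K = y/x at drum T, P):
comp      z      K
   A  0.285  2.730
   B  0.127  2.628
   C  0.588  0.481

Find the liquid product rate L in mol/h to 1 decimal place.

L = 161.3 mol/h

Material balance + equilibrium reduce to Σ zᵢ(Kᵢ−1)/(1+β(Kᵢ−1)) = 0.
Feasibility: ΣzᵢKᵢ = 1.395, Σzᵢ/Kᵢ = 1.375 — both > 1, two phases present.
Newton–Raphson from β = 0.49:
  β = 0.490: g = -0.0274, g' = -0.639 → β = 0.447
  β = 0.447: g = 0.0003, g' = -0.652 → β = 0.448
Converged at β = 0.448.
Then V = β·F = 0.4475·292 = 130.7 mol/h and L = F − V = 161.3 mol/h.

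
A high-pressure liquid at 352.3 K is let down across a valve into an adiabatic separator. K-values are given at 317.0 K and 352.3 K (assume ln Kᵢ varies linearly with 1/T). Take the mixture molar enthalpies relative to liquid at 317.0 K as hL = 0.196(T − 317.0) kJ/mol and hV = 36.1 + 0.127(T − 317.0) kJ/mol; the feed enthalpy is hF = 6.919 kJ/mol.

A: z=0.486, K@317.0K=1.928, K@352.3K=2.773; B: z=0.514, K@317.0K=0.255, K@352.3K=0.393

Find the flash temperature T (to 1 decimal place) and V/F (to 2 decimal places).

Adiabatic flash: solve Rachford–Rice at each trial T, then check hF = ψ·hV(T) + (1−ψ)·hL(T).
  T = 317.0 K: K = (1.928, 0.255), RR gives ψ = 0.098, H_out = 3.555 kJ/mol
  T = 352.3 K: K = (2.773, 0.393), RR gives ψ = 0.511, H_out = 24.113 kJ/mol
  T = 334.6 K: K = (2.333, 0.320), RR gives ψ = 0.329, H_out = 14.934 kJ/mol
  T = 325.8 K: K = (2.126, 0.287), RR gives ψ = 0.225, H_out = 9.707 kJ/mol
  T = 321.4 K: K = (2.026, 0.271), RR gives ψ = 0.165, H_out = 6.781 kJ/mol
  T = 323.6 K: K = (2.076, 0.278), RR gives ψ = 0.196, H_out = 8.276 kJ/mol
Linear interpolation between T = 321.4 (H_out = 6.781) and T = 323.6 (H_out = 8.276) on hF = 6.919 gives T ≈ 321.6 K, at which ψ = 0.17.

T = 321.6 K, V/F = 0.17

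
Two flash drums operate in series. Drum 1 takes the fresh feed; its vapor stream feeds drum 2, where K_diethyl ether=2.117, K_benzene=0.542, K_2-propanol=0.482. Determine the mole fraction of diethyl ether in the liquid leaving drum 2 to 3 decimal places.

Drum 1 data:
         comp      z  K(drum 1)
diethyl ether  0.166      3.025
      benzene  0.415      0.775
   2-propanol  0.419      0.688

x_diethyl ether (drum 2) = 0.304

Drum 1:
Let ψ₁ = V/F and solve Σ zᵢ(Kᵢ−1)/(1+ψ₁(Kᵢ−1)) = 0.
Feasibility: ΣzᵢKᵢ = 1.112, Σzᵢ/Kᵢ = 1.199 — both > 1, two phases present.
Iterate (Newton) starting at ψ₁ = 0.63:
  ψ₁ = 0.630: g = -0.1238, g' = -0.223 → ψ₁ = 0.075
  ψ₁ = 0.075: g = 0.0629, g' = -0.577 → ψ₁ = 0.184
  ψ₁ = 0.184: g = 0.0087, g' = -0.430 → ψ₁ = 0.204
  ψ₁ = 0.204: g = 0.0002, g' = -0.410 → ψ₁ = 0.205
Converged at ψ₁ = 0.205.
Drum-1 compositions:
  diethyl ether: x = 0.117, y = 0.355
  benzene: x = 0.435, y = 0.337
  2-propanol: x = 0.448, y = 0.308
Drum-2 feed = drum-1 vapor: z₂ = (0.3549, 0.3372, 0.3080).
Drum 2:
Material balance + equilibrium reduce to Σ zᵢ(Kᵢ−1)/(1+ψ₂(Kᵢ−1)) = 0.
Feasibility: ΣzᵢKᵢ = 1.082, Σzᵢ/Kᵢ = 1.429 — both > 1, two phases present.
Newton–Raphson from ψ₂ = 0.55:
  ψ₂ = 0.550: g = -0.1840, g' = -0.458 → ψ₂ = 0.148
  ψ₂ = 0.148: g = 0.0016, g' = -0.504 → ψ₂ = 0.151
Converged at ψ₂ = 0.151.
  diethyl ether: x = 0.304, y = 0.643
  benzene: x = 0.362, y = 0.196
  2-propanol: x = 0.334, y = 0.161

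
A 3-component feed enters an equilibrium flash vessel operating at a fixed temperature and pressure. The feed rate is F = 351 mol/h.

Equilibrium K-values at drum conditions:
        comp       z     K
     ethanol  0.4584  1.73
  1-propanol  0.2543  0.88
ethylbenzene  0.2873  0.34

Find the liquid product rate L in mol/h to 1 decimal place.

Material balance + equilibrium reduce to Σ zᵢ(Kᵢ−1)/(1+β(Kᵢ−1)) = 0.
Check two-phase: ΣzᵢKᵢ = 1.1145 > 1 and Σzᵢ/Kᵢ = 1.3989 > 1, so g(0) = 0.1145 > 0 and g(1) = -0.3989 < 0.
Newton–Raphson from β = 0.5:
  β = 0.5000: g = -0.07032, g' = -0.4140 → β = 0.3302
  β = 0.3302: g = -0.00458, g' = -0.3672 → β = 0.3177
Converged at β = 0.3177.
Then V = β·F = 0.3177·351 = 111.5 mol/h and L = F − V = 239.5 mol/h.

L = 239.5 mol/h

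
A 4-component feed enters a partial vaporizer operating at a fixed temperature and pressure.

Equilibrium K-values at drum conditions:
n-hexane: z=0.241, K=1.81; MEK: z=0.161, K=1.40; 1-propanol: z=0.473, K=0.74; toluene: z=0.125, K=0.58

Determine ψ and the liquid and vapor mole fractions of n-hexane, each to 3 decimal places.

Material balance + equilibrium reduce to Σ zᵢ(Kᵢ−1)/(1+ψ(Kᵢ−1)) = 0.
g(0) = ΣzᵢKᵢ − 1 = 0.084 and g(1) = 1 − Σzᵢ/Kᵢ = -0.103, so a root lies in (0, 1).
Newton–Raphson from ψ = 0.64:
  ψ = 0.640: g = -0.0395, g' = -0.172 → ψ = 0.411
  ψ = 0.411: g = 0.0007, g' = -0.180 → ψ = 0.414
Converged at ψ = 0.414.
Compositions from xᵢ = zᵢ/(1+ψ(Kᵢ−1)), yᵢ = Kᵢxᵢ:
  n-hexane: x = 0.180, y = 0.327
  MEK: x = 0.138, y = 0.193
  1-propanol: x = 0.530, y = 0.392
  toluene: x = 0.151, y = 0.088

ψ = 0.414, x_n-hexane = 0.180, y_n-hexane = 0.327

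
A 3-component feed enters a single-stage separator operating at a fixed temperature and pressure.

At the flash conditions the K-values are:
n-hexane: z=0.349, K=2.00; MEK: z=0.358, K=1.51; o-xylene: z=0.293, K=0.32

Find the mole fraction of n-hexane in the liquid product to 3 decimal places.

Material balance + equilibrium reduce to Σ zᵢ(Kᵢ−1)/(1+ψ(Kᵢ−1)) = 0.
g(0) = ΣzᵢKᵢ − 1 = 0.332 and g(1) = 1 − Σzᵢ/Kᵢ = -0.327, so a root lies in (0, 1).
Newton–Raphson from ψ = 0.5:
  ψ = 0.500: g = 0.0763, g' = -0.525 → ψ = 0.645
  ψ = 0.645: g = -0.0055, g' = -0.612 → ψ = 0.636
Converged at ψ = 0.636.
Compositions from xᵢ = zᵢ/(1+ψ(Kᵢ−1)), yᵢ = Kᵢxᵢ:
  n-hexane: x = 0.213, y = 0.427
  MEK: x = 0.270, y = 0.408
  o-xylene: x = 0.516, y = 0.165

x_n-hexane = 0.213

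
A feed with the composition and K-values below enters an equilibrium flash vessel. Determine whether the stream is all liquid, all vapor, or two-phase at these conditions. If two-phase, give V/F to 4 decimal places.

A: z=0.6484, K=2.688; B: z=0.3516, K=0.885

all vapor

ΣzᵢKᵢ = 2.0541; Σzᵢ/Kᵢ = 0.6385.
Since Σzᵢ/Kᵢ < 1 the mixture is above its dew point — single vapor phase.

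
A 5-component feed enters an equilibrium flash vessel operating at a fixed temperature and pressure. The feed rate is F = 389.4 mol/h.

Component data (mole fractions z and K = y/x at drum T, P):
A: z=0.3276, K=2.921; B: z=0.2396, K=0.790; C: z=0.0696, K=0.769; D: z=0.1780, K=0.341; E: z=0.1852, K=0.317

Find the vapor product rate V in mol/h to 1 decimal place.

Rachford–Rice: g(ψ) = Σ zᵢ(Kᵢ−1)/(1+ψ(Kᵢ−1)) = 0.
Check two-phase: ΣzᵢKᵢ = 1.3191 > 1 and Σzᵢ/Kᵢ = 1.6122 > 1, so g(0) = 0.3191 > 0 and g(1) = -0.6122 < 0.
Newton iteration, ψ⁰ = 0.5:
  ψ = 0.5000: g = -0.12043, g' = -0.7037 → ψ = 0.3288
  ψ = 0.3288: g = 0.00135, g' = -0.7403 → ψ = 0.3307
Converged at ψ = 0.3307.
Then V = ψ·F = 0.3307·389.4 = 128.8 mol/h and L = F − V = 260.6 mol/h.

V = 128.8 mol/h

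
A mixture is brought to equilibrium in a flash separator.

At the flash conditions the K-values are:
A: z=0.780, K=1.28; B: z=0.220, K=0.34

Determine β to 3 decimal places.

β = 0.396

Rachford–Rice: g(β) = Σ zᵢ(Kᵢ−1)/(1+β(Kᵢ−1)) = 0.
Feasibility: ΣzᵢKᵢ = 1.073, Σzᵢ/Kᵢ = 1.256 — both > 1, two phases present.
Binary case is linear: z₁(K₁−1)(1+β(K₂−1)) + z₂(K₂−1)(1+β(K₁−1)) = 0
⇒ β = [z₁(K₁−1)+z₂(K₂−1)] / [−(K₁−1)(K₂−1)] = 0.0732/0.1848 = 0.396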